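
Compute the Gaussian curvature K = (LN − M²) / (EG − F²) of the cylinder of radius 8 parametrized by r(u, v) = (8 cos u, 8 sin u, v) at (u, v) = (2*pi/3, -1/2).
K = 0

Coefficients of the first fundamental form: E = 64, F = 0, G = 1.
Coefficients of the second fundamental form: L = -8, M = 0, N = 0.
Assemble K = (LN − M²)/(EG − F²) = 0. At (u, v) = (2*pi/3, -1/2): K = 0.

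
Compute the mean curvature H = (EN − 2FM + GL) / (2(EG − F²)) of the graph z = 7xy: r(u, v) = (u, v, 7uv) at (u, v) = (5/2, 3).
H = -20580*sqrt(2993)/8958049

With E = 49*v^2 + 1, F = 49*u*v, G = 49*u^2 + 1, L = 0, M = 7/sqrt(49*u^2 + 49*v^2 + 1), N = 0, assemble
  H = (EN − 2FM + GL) / (2(EG − F²)) = -343*u*v/(49*u^2 + 49*v^2 + 1)^(3/2).
At (u, v) = (5/2, 3): H = -20580*sqrt(2993)/8958049.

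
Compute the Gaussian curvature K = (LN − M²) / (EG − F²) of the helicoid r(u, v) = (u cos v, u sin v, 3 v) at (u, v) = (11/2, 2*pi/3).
K = -144/24649

Coefficients of the first fundamental form: E = 1, F = 0, G = u^2 + 9.
Coefficients of the second fundamental form: L = 0, M = -3/sqrt(u^2 + 9), N = 0.
Assemble K = (LN − M²)/(EG − F²) = -9/(u^2 + 9)^2. At (u, v) = (11/2, 2*pi/3): K = -144/24649.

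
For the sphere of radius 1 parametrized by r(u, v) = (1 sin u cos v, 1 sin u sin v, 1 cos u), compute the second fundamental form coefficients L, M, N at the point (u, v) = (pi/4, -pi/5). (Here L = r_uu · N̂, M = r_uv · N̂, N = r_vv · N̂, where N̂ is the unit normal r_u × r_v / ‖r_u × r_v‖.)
L = -1;  M = 0;  N = -1/2

Compute the unit normal N̂(u, v) = (sin(u)^2*cos(v)/Abs(sin(u)), sin(u)^2*sin(v)/Abs(sin(u)), sin(2*u)/(2*Abs(sin(u)))), and the second partials r_uu, r_uv, r_vv. Take dot products:
  L(u, v) = r_uu · N̂ = -sin(u)/Abs(sin(u)),
  M(u, v) = r_uv · N̂ = 0,
  N(u, v) = r_vv · N̂ = -sin(u)^3/Abs(sin(u)).
Evaluating at (u, v) = (pi/4, -pi/5):
  L = -1, M = 0, N = -1/2.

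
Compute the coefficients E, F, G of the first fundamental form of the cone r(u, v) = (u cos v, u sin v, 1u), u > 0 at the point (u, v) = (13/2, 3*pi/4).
E = 2;  F = 0;  G = 169/4

Partials: r_u = (cos(v), sin(v), 1), r_v = (-u*sin(v), u*cos(v), 0). As functions of (u, v):
  E = r_u · r_u = 2,
  F = r_u · r_v = 0,
  G = r_v · r_v = u^2.
Evaluating at (u, v) = (13/2, 3*pi/4): E = 2, F = 0, G = 169/4.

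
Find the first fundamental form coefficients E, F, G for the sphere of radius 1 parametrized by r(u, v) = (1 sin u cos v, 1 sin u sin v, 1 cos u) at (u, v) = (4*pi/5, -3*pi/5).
E = 1;  F = 0;  G = 5/8 - sqrt(5)/8

Partials: r_u = (cos(u)*cos(v), sin(v)*cos(u), -sin(u)), r_v = (-sin(u)*sin(v), sin(u)*cos(v), 0). As functions of (u, v):
  E = r_u · r_u = 1,
  F = r_u · r_v = 0,
  G = r_v · r_v = sin(u)^2.
Evaluating at (u, v) = (4*pi/5, -3*pi/5): E = 1, F = 0, G = 5/8 - sqrt(5)/8.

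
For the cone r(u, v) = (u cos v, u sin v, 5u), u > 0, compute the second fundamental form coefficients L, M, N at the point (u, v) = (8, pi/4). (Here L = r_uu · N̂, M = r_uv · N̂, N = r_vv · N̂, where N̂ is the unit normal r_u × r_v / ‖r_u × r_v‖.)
L = 0;  M = 0;  N = 20*sqrt(26)/13

Compute the unit normal N̂(u, v) = (-5*sqrt(26)*u*cos(v)/(26*Abs(u)), -5*sqrt(26)*u*sin(v)/(26*Abs(u)), sqrt(26)*u/(26*Abs(u))), and the second partials r_uu, r_uv, r_vv. Take dot products:
  L(u, v) = r_uu · N̂ = 0,
  M(u, v) = r_uv · N̂ = 0,
  N(u, v) = r_vv · N̂ = 5*sqrt(26)*u^2/(26*Abs(u)).
Evaluating at (u, v) = (8, pi/4):
  L = 0, M = 0, N = 20*sqrt(26)/13.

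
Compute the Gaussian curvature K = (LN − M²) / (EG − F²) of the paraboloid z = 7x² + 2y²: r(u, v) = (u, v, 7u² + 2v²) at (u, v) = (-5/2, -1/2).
K = 14/378225

Coefficients of the first fundamental form: E = 196*u^2 + 1, F = 56*u*v, G = 16*v^2 + 1.
Coefficients of the second fundamental form: L = 14/sqrt(196*u^2 + 16*v^2 + 1), M = 0, N = 4/sqrt(196*u^2 + 16*v^2 + 1).
Assemble K = (LN − M²)/(EG − F²) = 56/(38416*u^4 + 6272*u^2*v^2 + 392*u^2 + 256*v^4 + 32*v^2 + 1). At (u, v) = (-5/2, -1/2): K = 14/378225.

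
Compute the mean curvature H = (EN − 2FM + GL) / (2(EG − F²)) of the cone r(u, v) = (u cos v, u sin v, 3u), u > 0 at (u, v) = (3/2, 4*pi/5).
H = sqrt(10)/10

With E = 10, F = 0, G = u^2, L = 0, M = 0, N = 3*sqrt(10)*u^2/(10*Abs(u)), assemble
  H = (EN − 2FM + GL) / (2(EG − F²)) = 3*sqrt(10)/(20*Abs(u)).
At (u, v) = (3/2, 4*pi/5): H = sqrt(10)/10.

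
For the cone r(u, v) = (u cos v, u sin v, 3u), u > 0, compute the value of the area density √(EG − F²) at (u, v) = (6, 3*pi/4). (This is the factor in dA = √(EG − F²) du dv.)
√(EG − F²)|_{(6, 3*pi/4)} = 6*sqrt(10)

E = 10, F = 0, G = u^2, so EG − F² = 10*u^2. Taking the positive square root: √(EG − F²) = sqrt(10)*Abs(u). At (u, v) = (6, 3*pi/4): 6*sqrt(10).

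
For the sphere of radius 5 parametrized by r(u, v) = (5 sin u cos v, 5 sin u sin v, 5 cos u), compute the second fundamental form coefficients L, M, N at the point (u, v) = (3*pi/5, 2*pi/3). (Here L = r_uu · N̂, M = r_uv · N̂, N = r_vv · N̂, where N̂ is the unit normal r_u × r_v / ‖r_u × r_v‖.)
L = -5;  M = 0;  N = -25/8 - 5*sqrt(5)/8

Compute the unit normal N̂(u, v) = (sin(u)^2*cos(v)/Abs(sin(u)), sin(u)^2*sin(v)/Abs(sin(u)), sin(2*u)/(2*Abs(sin(u)))), and the second partials r_uu, r_uv, r_vv. Take dot products:
  L(u, v) = r_uu · N̂ = -5*sin(u)/Abs(sin(u)),
  M(u, v) = r_uv · N̂ = 0,
  N(u, v) = r_vv · N̂ = -5*sin(u)^3/Abs(sin(u)).
Evaluating at (u, v) = (3*pi/5, 2*pi/3):
  L = -5, M = 0, N = -25/8 - 5*sqrt(5)/8.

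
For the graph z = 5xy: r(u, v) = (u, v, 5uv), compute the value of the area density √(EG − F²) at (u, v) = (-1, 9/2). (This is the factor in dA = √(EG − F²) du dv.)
√(EG − F²)|_{(-1, 9/2)} = sqrt(2129)/2

E = 25*v^2 + 1, F = 25*u*v, G = 25*u^2 + 1, so EG − F² = 25*u^2 + 25*v^2 + 1. Taking the positive square root: √(EG − F²) = sqrt(25*u^2 + 25*v^2 + 1). At (u, v) = (-1, 9/2): sqrt(2129)/2.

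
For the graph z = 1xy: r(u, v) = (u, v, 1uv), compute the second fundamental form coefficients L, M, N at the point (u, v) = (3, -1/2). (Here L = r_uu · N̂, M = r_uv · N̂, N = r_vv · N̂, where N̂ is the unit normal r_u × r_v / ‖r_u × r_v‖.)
L = 0;  M = 2*sqrt(41)/41;  N = 0

Compute the unit normal N̂(u, v) = (-v/sqrt(u^2 + v^2 + 1), -u/sqrt(u^2 + v^2 + 1), 1/sqrt(u^2 + v^2 + 1)), and the second partials r_uu, r_uv, r_vv. Take dot products:
  L(u, v) = r_uu · N̂ = 0,
  M(u, v) = r_uv · N̂ = 1/sqrt(u^2 + v^2 + 1),
  N(u, v) = r_vv · N̂ = 0.
Evaluating at (u, v) = (3, -1/2):
  L = 0, M = 2*sqrt(41)/41, N = 0.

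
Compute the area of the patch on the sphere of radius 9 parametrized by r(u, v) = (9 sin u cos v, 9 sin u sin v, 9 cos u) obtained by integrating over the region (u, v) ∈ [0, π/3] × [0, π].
Area = 81*pi/2

Area = ∫∫ √(EG − F²) du dv with √(EG − F²) = 81*Abs(sin(u)). Integrating over [0, π/3] × [0, π] gives 81*pi/2.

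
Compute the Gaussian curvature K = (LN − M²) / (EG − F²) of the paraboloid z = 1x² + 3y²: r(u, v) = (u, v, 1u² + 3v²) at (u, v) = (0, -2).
K = 12/21025

Coefficients of the first fundamental form: E = 4*u^2 + 1, F = 12*u*v, G = 36*v^2 + 1.
Coefficients of the second fundamental form: L = 2/sqrt(4*u^2 + 36*v^2 + 1), M = 0, N = 6/sqrt(4*u^2 + 36*v^2 + 1).
Assemble K = (LN − M²)/(EG − F²) = 12/(16*u^4 + 288*u^2*v^2 + 8*u^2 + 1296*v^4 + 72*v^2 + 1). At (u, v) = (0, -2): K = 12/21025.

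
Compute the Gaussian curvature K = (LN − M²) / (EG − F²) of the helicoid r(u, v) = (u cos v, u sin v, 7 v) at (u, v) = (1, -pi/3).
K = -49/2500

Coefficients of the first fundamental form: E = 1, F = 0, G = u^2 + 49.
Coefficients of the second fundamental form: L = 0, M = -7/sqrt(u^2 + 49), N = 0.
Assemble K = (LN − M²)/(EG − F²) = -49/(u^2 + 49)^2. At (u, v) = (1, -pi/3): K = -49/2500.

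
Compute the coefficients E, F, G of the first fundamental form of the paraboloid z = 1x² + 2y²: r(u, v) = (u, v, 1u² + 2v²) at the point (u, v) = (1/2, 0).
E = 2;  F = 0;  G = 1

Partials: r_u = (1, 0, 2*u), r_v = (0, 1, 4*v). As functions of (u, v):
  E = r_u · r_u = 4*u^2 + 1,
  F = r_u · r_v = 8*u*v,
  G = r_v · r_v = 16*v^2 + 1.
Evaluating at (u, v) = (1/2, 0): E = 2, F = 0, G = 1.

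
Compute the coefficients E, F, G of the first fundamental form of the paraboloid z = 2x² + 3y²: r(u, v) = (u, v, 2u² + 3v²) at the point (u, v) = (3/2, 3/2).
E = 37;  F = 54;  G = 82

Partials: r_u = (1, 0, 4*u), r_v = (0, 1, 6*v). As functions of (u, v):
  E = r_u · r_u = 16*u^2 + 1,
  F = r_u · r_v = 24*u*v,
  G = r_v · r_v = 36*v^2 + 1.
Evaluating at (u, v) = (3/2, 3/2): E = 37, F = 54, G = 82.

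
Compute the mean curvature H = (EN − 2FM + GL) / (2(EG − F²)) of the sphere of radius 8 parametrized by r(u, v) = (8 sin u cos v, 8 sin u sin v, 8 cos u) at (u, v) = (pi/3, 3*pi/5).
H = -1/8

With E = 64, F = 0, G = 64*sin(u)^2, L = -8*sin(u)/Abs(sin(u)), M = 0, N = -8*sin(u)^3/Abs(sin(u)), assemble
  H = (EN − 2FM + GL) / (2(EG − F²)) = -sin(u)/(8*Abs(sin(u))).
At (u, v) = (pi/3, 3*pi/5): H = -1/8.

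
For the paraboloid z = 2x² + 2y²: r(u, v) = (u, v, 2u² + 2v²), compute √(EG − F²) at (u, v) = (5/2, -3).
√(EG − F²)|_{(5/2, -3)} = 7*sqrt(5)

E = 16*u^2 + 1, F = 16*u*v, G = 16*v^2 + 1; EG − F² = 16*u^2 + 16*v^2 + 1; √(EG − F²) = sqrt(16*u^2 + 16*v^2 + 1). At the given point: 7*sqrt(5).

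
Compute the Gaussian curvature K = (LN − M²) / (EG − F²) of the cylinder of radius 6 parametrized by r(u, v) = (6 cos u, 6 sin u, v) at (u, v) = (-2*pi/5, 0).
K = 0

Coefficients of the first fundamental form: E = 36, F = 0, G = 1.
Coefficients of the second fundamental form: L = -6, M = 0, N = 0.
Assemble K = (LN − M²)/(EG − F²) = 0. At (u, v) = (-2*pi/5, 0): K = 0.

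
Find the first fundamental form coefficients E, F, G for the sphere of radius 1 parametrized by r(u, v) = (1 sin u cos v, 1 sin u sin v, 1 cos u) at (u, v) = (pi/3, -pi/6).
E = 1;  F = 0;  G = 3/4

Partials: r_u = (cos(u)*cos(v), sin(v)*cos(u), -sin(u)), r_v = (-sin(u)*sin(v), sin(u)*cos(v), 0). As functions of (u, v):
  E = r_u · r_u = 1,
  F = r_u · r_v = 0,
  G = r_v · r_v = sin(u)^2.
Evaluating at (u, v) = (pi/3, -pi/6): E = 1, F = 0, G = 3/4.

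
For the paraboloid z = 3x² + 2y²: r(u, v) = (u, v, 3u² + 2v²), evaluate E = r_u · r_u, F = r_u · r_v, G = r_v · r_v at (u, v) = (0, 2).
E = 1;  F = 0;  G = 65

Partials: r_u = (1, 0, 6*u), r_v = (0, 1, 4*v). As functions of (u, v):
  E = r_u · r_u = 36*u^2 + 1,
  F = r_u · r_v = 24*u*v,
  G = r_v · r_v = 16*v^2 + 1.
Evaluating at (u, v) = (0, 2): E = 1, F = 0, G = 65.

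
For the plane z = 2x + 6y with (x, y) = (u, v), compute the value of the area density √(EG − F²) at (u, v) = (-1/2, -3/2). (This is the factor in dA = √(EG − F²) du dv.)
√(EG − F²)|_{(-1/2, -3/2)} = sqrt(41)

E = 5, F = 12, G = 37, so EG − F² = 41. Taking the positive square root: √(EG − F²) = sqrt(41). At (u, v) = (-1/2, -3/2): sqrt(41).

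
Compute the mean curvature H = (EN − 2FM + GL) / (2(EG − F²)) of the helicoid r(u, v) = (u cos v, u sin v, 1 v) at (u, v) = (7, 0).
H = 0

With E = 1, F = 0, G = u^2 + 1, L = 0, M = -1/sqrt(u^2 + 1), N = 0, assemble
  H = (EN − 2FM + GL) / (2(EG − F²)) = 0.
At (u, v) = (7, 0): H = 0.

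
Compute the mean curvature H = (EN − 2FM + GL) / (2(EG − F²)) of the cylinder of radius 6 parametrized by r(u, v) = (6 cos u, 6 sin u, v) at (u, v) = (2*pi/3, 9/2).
H = -1/12

With E = 36, F = 0, G = 1, L = -6, M = 0, N = 0, assemble
  H = (EN − 2FM + GL) / (2(EG − F²)) = -1/12.
At (u, v) = (2*pi/3, 9/2): H = -1/12.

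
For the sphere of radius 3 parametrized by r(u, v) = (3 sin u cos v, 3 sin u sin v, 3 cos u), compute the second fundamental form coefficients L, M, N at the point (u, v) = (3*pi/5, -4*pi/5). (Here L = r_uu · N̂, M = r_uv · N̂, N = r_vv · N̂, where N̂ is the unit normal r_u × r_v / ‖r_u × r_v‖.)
L = -3;  M = 0;  N = -15/8 - 3*sqrt(5)/8

Compute the unit normal N̂(u, v) = (sin(u)^2*cos(v)/Abs(sin(u)), sin(u)^2*sin(v)/Abs(sin(u)), sin(2*u)/(2*Abs(sin(u)))), and the second partials r_uu, r_uv, r_vv. Take dot products:
  L(u, v) = r_uu · N̂ = -3*sin(u)/Abs(sin(u)),
  M(u, v) = r_uv · N̂ = 0,
  N(u, v) = r_vv · N̂ = -3*sin(u)^3/Abs(sin(u)).
Evaluating at (u, v) = (3*pi/5, -4*pi/5):
  L = -3, M = 0, N = -15/8 - 3*sqrt(5)/8.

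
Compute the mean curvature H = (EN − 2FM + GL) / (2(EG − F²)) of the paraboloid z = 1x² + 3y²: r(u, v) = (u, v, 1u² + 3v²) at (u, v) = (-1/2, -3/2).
H = 88*sqrt(83)/6889

With E = 4*u^2 + 1, F = 12*u*v, G = 36*v^2 + 1, L = 2/sqrt(4*u^2 + 36*v^2 + 1), M = 0, N = 6/sqrt(4*u^2 + 36*v^2 + 1), assemble
  H = (EN − 2FM + GL) / (2(EG − F²)) = 4*(3*u^2 + 9*v^2 + 1)/(4*u^2 + 36*v^2 + 1)^(3/2).
At (u, v) = (-1/2, -3/2): H = 88*sqrt(83)/6889.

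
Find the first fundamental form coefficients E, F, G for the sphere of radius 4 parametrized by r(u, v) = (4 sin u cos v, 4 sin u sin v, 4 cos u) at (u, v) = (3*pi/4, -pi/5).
E = 16;  F = 0;  G = 8

Partials: r_u = (4*cos(u)*cos(v), 4*sin(v)*cos(u), -4*sin(u)), r_v = (-4*sin(u)*sin(v), 4*sin(u)*cos(v), 0). As functions of (u, v):
  E = r_u · r_u = 16,
  F = r_u · r_v = 0,
  G = r_v · r_v = 16*sin(u)^2.
Evaluating at (u, v) = (3*pi/4, -pi/5): E = 16, F = 0, G = 8.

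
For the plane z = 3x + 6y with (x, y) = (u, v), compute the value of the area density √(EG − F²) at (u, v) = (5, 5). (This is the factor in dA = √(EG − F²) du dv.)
√(EG − F²)|_{(5, 5)} = sqrt(46)

E = 10, F = 18, G = 37, so EG − F² = 46. Taking the positive square root: √(EG − F²) = sqrt(46). At (u, v) = (5, 5): sqrt(46).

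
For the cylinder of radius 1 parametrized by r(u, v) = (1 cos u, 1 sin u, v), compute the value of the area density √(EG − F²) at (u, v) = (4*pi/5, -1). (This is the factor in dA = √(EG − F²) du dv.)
√(EG − F²)|_{(4*pi/5, -1)} = 1

E = 1, F = 0, G = 1, so EG − F² = 1. Taking the positive square root: √(EG − F²) = 1. At (u, v) = (4*pi/5, -1): 1.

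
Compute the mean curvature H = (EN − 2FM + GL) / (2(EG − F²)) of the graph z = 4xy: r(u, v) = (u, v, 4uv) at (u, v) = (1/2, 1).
H = -32*sqrt(21)/441

With E = 16*v^2 + 1, F = 16*u*v, G = 16*u^2 + 1, L = 0, M = 4/sqrt(16*u^2 + 16*v^2 + 1), N = 0, assemble
  H = (EN − 2FM + GL) / (2(EG − F²)) = -64*u*v/(16*u^2 + 16*v^2 + 1)^(3/2).
At (u, v) = (1/2, 1): H = -32*sqrt(21)/441.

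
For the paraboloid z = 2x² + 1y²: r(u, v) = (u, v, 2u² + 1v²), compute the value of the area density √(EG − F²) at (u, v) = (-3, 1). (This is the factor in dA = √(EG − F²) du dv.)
√(EG − F²)|_{(-3, 1)} = sqrt(149)

E = 16*u^2 + 1, F = 8*u*v, G = 4*v^2 + 1, so EG − F² = 16*u^2 + 4*v^2 + 1. Taking the positive square root: √(EG − F²) = sqrt(16*u^2 + 4*v^2 + 1). At (u, v) = (-3, 1): sqrt(149).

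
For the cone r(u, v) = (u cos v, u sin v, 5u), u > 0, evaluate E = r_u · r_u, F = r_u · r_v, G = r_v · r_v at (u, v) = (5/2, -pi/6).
E = 26;  F = 0;  G = 25/4

Partials: r_u = (cos(v), sin(v), 5), r_v = (-u*sin(v), u*cos(v), 0). As functions of (u, v):
  E = r_u · r_u = 26,
  F = r_u · r_v = 0,
  G = r_v · r_v = u^2.
Evaluating at (u, v) = (5/2, -pi/6): E = 26, F = 0, G = 25/4.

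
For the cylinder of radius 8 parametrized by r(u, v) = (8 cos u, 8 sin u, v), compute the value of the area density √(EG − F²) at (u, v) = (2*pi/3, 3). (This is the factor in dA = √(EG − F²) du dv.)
√(EG − F²)|_{(2*pi/3, 3)} = 8

E = 64, F = 0, G = 1, so EG − F² = 64. Taking the positive square root: √(EG − F²) = 8. At (u, v) = (2*pi/3, 3): 8.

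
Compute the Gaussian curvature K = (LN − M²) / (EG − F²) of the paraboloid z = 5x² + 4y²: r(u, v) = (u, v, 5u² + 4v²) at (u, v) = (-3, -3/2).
K = 16/218405

Coefficients of the first fundamental form: E = 100*u^2 + 1, F = 80*u*v, G = 64*v^2 + 1.
Coefficients of the second fundamental form: L = 10/sqrt(100*u^2 + 64*v^2 + 1), M = 0, N = 8/sqrt(100*u^2 + 64*v^2 + 1).
Assemble K = (LN − M²)/(EG − F²) = 80/(10000*u^4 + 12800*u^2*v^2 + 200*u^2 + 4096*v^4 + 128*v^2 + 1). At (u, v) = (-3, -3/2): K = 16/218405.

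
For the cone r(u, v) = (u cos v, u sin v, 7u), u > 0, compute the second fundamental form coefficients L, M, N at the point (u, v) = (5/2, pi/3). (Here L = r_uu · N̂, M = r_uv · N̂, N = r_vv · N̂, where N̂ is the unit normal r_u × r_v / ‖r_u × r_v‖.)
L = 0;  M = 0;  N = 7*sqrt(2)/4

Compute the unit normal N̂(u, v) = (-7*sqrt(2)*u*cos(v)/(10*Abs(u)), -7*sqrt(2)*u*sin(v)/(10*Abs(u)), sqrt(2)*u/(10*Abs(u))), and the second partials r_uu, r_uv, r_vv. Take dot products:
  L(u, v) = r_uu · N̂ = 0,
  M(u, v) = r_uv · N̂ = 0,
  N(u, v) = r_vv · N̂ = 7*sqrt(2)*u^2/(10*Abs(u)).
Evaluating at (u, v) = (5/2, pi/3):
  L = 0, M = 0, N = 7*sqrt(2)/4.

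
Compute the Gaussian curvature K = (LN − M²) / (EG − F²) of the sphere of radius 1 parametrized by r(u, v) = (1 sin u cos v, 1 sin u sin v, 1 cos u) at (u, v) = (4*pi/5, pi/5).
K = 1

Coefficients of the first fundamental form: E = 1, F = 0, G = sin(u)^2.
Coefficients of the second fundamental form: L = -sin(u)/Abs(sin(u)), M = 0, N = -sin(u)^3/Abs(sin(u)).
Assemble K = (LN − M²)/(EG − F²) = 1. At (u, v) = (4*pi/5, pi/5): K = 1.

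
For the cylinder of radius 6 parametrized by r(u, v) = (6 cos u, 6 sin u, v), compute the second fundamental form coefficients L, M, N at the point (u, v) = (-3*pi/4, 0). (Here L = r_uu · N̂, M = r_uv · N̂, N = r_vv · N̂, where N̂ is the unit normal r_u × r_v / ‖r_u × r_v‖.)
L = -6;  M = 0;  N = 0

Compute the unit normal N̂(u, v) = (cos(u), sin(u), 0), and the second partials r_uu, r_uv, r_vv. Take dot products:
  L(u, v) = r_uu · N̂ = -6,
  M(u, v) = r_uv · N̂ = 0,
  N(u, v) = r_vv · N̂ = 0.
Evaluating at (u, v) = (-3*pi/4, 0):
  L = -6, M = 0, N = 0.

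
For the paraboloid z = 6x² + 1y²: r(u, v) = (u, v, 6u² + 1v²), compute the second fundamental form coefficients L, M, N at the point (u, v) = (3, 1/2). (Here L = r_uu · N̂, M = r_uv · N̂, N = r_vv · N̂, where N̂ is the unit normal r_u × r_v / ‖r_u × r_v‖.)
L = 6*sqrt(1298)/649;  M = 0;  N = sqrt(1298)/649

Compute the unit normal N̂(u, v) = (-12*u/sqrt(144*u^2 + 4*v^2 + 1), -2*v/sqrt(144*u^2 + 4*v^2 + 1), 1/sqrt(144*u^2 + 4*v^2 + 1)), and the second partials r_uu, r_uv, r_vv. Take dot products:
  L(u, v) = r_uu · N̂ = 12/sqrt(144*u^2 + 4*v^2 + 1),
  M(u, v) = r_uv · N̂ = 0,
  N(u, v) = r_vv · N̂ = 2/sqrt(144*u^2 + 4*v^2 + 1).
Evaluating at (u, v) = (3, 1/2):
  L = 6*sqrt(1298)/649, M = 0, N = sqrt(1298)/649.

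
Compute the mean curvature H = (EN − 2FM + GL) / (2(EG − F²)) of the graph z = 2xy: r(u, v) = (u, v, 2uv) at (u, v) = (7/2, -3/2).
H = 42*sqrt(59)/3481

With E = 4*v^2 + 1, F = 4*u*v, G = 4*u^2 + 1, L = 0, M = 2/sqrt(4*u^2 + 4*v^2 + 1), N = 0, assemble
  H = (EN − 2FM + GL) / (2(EG − F²)) = -8*u*v/(4*u^2 + 4*v^2 + 1)^(3/2).
At (u, v) = (7/2, -3/2): H = 42*sqrt(59)/3481.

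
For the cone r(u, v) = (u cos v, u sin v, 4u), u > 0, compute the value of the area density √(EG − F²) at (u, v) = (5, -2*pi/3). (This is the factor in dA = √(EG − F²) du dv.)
√(EG − F²)|_{(5, -2*pi/3)} = 5*sqrt(17)

E = 17, F = 0, G = u^2, so EG − F² = 17*u^2. Taking the positive square root: √(EG − F²) = sqrt(17)*Abs(u). At (u, v) = (5, -2*pi/3): 5*sqrt(17).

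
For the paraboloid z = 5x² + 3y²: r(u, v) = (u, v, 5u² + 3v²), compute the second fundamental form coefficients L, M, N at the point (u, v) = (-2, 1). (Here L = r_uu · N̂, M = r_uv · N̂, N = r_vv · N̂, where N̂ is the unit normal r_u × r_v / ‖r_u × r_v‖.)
L = 10*sqrt(437)/437;  M = 0;  N = 6*sqrt(437)/437

Compute the unit normal N̂(u, v) = (-10*u/sqrt(100*u^2 + 36*v^2 + 1), -6*v/sqrt(100*u^2 + 36*v^2 + 1), 1/sqrt(100*u^2 + 36*v^2 + 1)), and the second partials r_uu, r_uv, r_vv. Take dot products:
  L(u, v) = r_uu · N̂ = 10/sqrt(100*u^2 + 36*v^2 + 1),
  M(u, v) = r_uv · N̂ = 0,
  N(u, v) = r_vv · N̂ = 6/sqrt(100*u^2 + 36*v^2 + 1).
Evaluating at (u, v) = (-2, 1):
  L = 10*sqrt(437)/437, M = 0, N = 6*sqrt(437)/437.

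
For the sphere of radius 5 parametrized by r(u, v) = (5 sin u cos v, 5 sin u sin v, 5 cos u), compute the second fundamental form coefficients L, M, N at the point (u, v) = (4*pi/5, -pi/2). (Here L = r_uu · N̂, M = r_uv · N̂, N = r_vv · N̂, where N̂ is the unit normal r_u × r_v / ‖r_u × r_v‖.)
L = -5;  M = 0;  N = -25/8 + 5*sqrt(5)/8

Compute the unit normal N̂(u, v) = (sin(u)^2*cos(v)/Abs(sin(u)), sin(u)^2*sin(v)/Abs(sin(u)), sin(2*u)/(2*Abs(sin(u)))), and the second partials r_uu, r_uv, r_vv. Take dot products:
  L(u, v) = r_uu · N̂ = -5*sin(u)/Abs(sin(u)),
  M(u, v) = r_uv · N̂ = 0,
  N(u, v) = r_vv · N̂ = -5*sin(u)^3/Abs(sin(u)).
Evaluating at (u, v) = (4*pi/5, -pi/2):
  L = -5, M = 0, N = -25/8 + 5*sqrt(5)/8.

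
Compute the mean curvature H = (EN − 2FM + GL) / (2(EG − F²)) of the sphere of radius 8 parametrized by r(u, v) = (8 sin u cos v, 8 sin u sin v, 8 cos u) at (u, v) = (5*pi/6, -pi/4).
H = -1/8

With E = 64, F = 0, G = 64*sin(u)^2, L = -8*sin(u)/Abs(sin(u)), M = 0, N = -8*sin(u)^3/Abs(sin(u)), assemble
  H = (EN − 2FM + GL) / (2(EG − F²)) = -sin(u)/(8*Abs(sin(u))).
At (u, v) = (5*pi/6, -pi/4): H = -1/8.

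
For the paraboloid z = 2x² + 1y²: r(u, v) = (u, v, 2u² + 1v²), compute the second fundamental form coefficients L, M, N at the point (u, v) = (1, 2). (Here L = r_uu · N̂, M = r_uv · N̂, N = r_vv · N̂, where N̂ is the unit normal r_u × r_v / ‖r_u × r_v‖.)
L = 4*sqrt(33)/33;  M = 0;  N = 2*sqrt(33)/33

Compute the unit normal N̂(u, v) = (-4*u/sqrt(16*u^2 + 4*v^2 + 1), -2*v/sqrt(16*u^2 + 4*v^2 + 1), 1/sqrt(16*u^2 + 4*v^2 + 1)), and the second partials r_uu, r_uv, r_vv. Take dot products:
  L(u, v) = r_uu · N̂ = 4/sqrt(16*u^2 + 4*v^2 + 1),
  M(u, v) = r_uv · N̂ = 0,
  N(u, v) = r_vv · N̂ = 2/sqrt(16*u^2 + 4*v^2 + 1).
Evaluating at (u, v) = (1, 2):
  L = 4*sqrt(33)/33, M = 0, N = 2*sqrt(33)/33.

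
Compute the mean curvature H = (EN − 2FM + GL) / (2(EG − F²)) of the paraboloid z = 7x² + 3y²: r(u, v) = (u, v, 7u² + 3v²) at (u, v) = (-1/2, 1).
H = 409*sqrt(86)/7396

With E = 196*u^2 + 1, F = 84*u*v, G = 36*v^2 + 1, L = 14/sqrt(196*u^2 + 36*v^2 + 1), M = 0, N = 6/sqrt(196*u^2 + 36*v^2 + 1), assemble
  H = (EN − 2FM + GL) / (2(EG − F²)) = 2*(294*u^2 + 126*v^2 + 5)/(196*u^2 + 36*v^2 + 1)^(3/2).
At (u, v) = (-1/2, 1): H = 409*sqrt(86)/7396.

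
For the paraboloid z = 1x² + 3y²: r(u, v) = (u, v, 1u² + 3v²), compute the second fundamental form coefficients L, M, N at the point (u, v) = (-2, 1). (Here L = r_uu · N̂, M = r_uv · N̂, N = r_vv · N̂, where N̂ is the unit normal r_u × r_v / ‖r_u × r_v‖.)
L = 2*sqrt(53)/53;  M = 0;  N = 6*sqrt(53)/53

Compute the unit normal N̂(u, v) = (-2*u/sqrt(4*u^2 + 36*v^2 + 1), -6*v/sqrt(4*u^2 + 36*v^2 + 1), 1/sqrt(4*u^2 + 36*v^2 + 1)), and the second partials r_uu, r_uv, r_vv. Take dot products:
  L(u, v) = r_uu · N̂ = 2/sqrt(4*u^2 + 36*v^2 + 1),
  M(u, v) = r_uv · N̂ = 0,
  N(u, v) = r_vv · N̂ = 6/sqrt(4*u^2 + 36*v^2 + 1).
Evaluating at (u, v) = (-2, 1):
  L = 2*sqrt(53)/53, M = 0, N = 6*sqrt(53)/53.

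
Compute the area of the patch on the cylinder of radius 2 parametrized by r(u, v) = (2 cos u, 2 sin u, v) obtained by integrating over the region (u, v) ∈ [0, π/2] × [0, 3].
Area = 3*pi

Area = ∫∫ √(EG − F²) du dv with √(EG − F²) = 2. Integrating over [0, π/2] × [0, 3] gives 3*pi.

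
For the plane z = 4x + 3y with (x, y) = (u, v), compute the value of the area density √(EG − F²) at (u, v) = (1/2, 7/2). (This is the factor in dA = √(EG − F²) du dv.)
√(EG − F²)|_{(1/2, 7/2)} = sqrt(26)

E = 17, F = 12, G = 10, so EG − F² = 26. Taking the positive square root: √(EG − F²) = sqrt(26). At (u, v) = (1/2, 7/2): sqrt(26).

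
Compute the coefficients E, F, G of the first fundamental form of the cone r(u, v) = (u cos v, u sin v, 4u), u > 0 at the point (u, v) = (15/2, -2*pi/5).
E = 17;  F = 0;  G = 225/4

Partials: r_u = (cos(v), sin(v), 4), r_v = (-u*sin(v), u*cos(v), 0). As functions of (u, v):
  E = r_u · r_u = 17,
  F = r_u · r_v = 0,
  G = r_v · r_v = u^2.
Evaluating at (u, v) = (15/2, -2*pi/5): E = 17, F = 0, G = 225/4.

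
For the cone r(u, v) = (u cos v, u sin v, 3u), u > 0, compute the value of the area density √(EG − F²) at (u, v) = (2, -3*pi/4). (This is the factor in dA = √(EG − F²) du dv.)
√(EG − F²)|_{(2, -3*pi/4)} = 2*sqrt(10)

E = 10, F = 0, G = u^2, so EG − F² = 10*u^2. Taking the positive square root: √(EG − F²) = sqrt(10)*Abs(u). At (u, v) = (2, -3*pi/4): 2*sqrt(10).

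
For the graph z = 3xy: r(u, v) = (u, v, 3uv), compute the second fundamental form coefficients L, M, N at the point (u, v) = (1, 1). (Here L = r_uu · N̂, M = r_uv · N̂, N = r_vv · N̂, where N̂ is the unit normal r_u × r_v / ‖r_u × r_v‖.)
L = 0;  M = 3*sqrt(19)/19;  N = 0

Compute the unit normal N̂(u, v) = (-3*v/sqrt(9*u^2 + 9*v^2 + 1), -3*u/sqrt(9*u^2 + 9*v^2 + 1), 1/sqrt(9*u^2 + 9*v^2 + 1)), and the second partials r_uu, r_uv, r_vv. Take dot products:
  L(u, v) = r_uu · N̂ = 0,
  M(u, v) = r_uv · N̂ = 3/sqrt(9*u^2 + 9*v^2 + 1),
  N(u, v) = r_vv · N̂ = 0.
Evaluating at (u, v) = (1, 1):
  L = 0, M = 3*sqrt(19)/19, N = 0.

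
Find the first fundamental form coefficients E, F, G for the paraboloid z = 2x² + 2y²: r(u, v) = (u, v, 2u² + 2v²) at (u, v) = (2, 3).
E = 65;  F = 96;  G = 145

Partials: r_u = (1, 0, 4*u), r_v = (0, 1, 4*v). As functions of (u, v):
  E = r_u · r_u = 16*u^2 + 1,
  F = r_u · r_v = 16*u*v,
  G = r_v · r_v = 16*v^2 + 1.
Evaluating at (u, v) = (2, 3): E = 65, F = 96, G = 145.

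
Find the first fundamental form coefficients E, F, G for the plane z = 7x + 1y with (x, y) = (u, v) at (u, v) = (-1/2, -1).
E = 50;  F = 7;  G = 2

Partials: r_u = (1, 0, 7), r_v = (0, 1, 1). As functions of (u, v):
  E = r_u · r_u = 50,
  F = r_u · r_v = 7,
  G = r_v · r_v = 2.
Evaluating at (u, v) = (-1/2, -1): E = 50, F = 7, G = 2.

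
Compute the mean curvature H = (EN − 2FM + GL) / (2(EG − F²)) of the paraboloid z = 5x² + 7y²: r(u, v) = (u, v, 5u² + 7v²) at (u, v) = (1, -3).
H = 9532*sqrt(1865)/3478225

With E = 100*u^2 + 1, F = 140*u*v, G = 196*v^2 + 1, L = 10/sqrt(100*u^2 + 196*v^2 + 1), M = 0, N = 14/sqrt(100*u^2 + 196*v^2 + 1), assemble
  H = (EN − 2FM + GL) / (2(EG − F²)) = 4*(175*u^2 + 245*v^2 + 3)/(100*u^2 + 196*v^2 + 1)^(3/2).
At (u, v) = (1, -3): H = 9532*sqrt(1865)/3478225.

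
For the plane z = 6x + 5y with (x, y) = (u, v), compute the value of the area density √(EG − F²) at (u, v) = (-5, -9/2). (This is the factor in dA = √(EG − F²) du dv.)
√(EG − F²)|_{(-5, -9/2)} = sqrt(62)

E = 37, F = 30, G = 26, so EG − F² = 62. Taking the positive square root: √(EG − F²) = sqrt(62). At (u, v) = (-5, -9/2): sqrt(62).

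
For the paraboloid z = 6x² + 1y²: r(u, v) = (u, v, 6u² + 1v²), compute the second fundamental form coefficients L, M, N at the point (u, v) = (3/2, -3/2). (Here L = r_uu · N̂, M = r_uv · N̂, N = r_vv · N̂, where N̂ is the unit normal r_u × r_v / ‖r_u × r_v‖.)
L = 6*sqrt(334)/167;  M = 0;  N = sqrt(334)/167

Compute the unit normal N̂(u, v) = (-12*u/sqrt(144*u^2 + 4*v^2 + 1), -2*v/sqrt(144*u^2 + 4*v^2 + 1), 1/sqrt(144*u^2 + 4*v^2 + 1)), and the second partials r_uu, r_uv, r_vv. Take dot products:
  L(u, v) = r_uu · N̂ = 12/sqrt(144*u^2 + 4*v^2 + 1),
  M(u, v) = r_uv · N̂ = 0,
  N(u, v) = r_vv · N̂ = 2/sqrt(144*u^2 + 4*v^2 + 1).
Evaluating at (u, v) = (3/2, -3/2):
  L = 6*sqrt(334)/167, M = 0, N = sqrt(334)/167.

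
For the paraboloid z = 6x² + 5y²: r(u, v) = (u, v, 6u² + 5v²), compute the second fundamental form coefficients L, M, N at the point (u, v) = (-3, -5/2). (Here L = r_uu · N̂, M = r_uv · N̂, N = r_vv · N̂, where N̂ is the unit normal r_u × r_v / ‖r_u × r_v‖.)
L = 6*sqrt(2)/31;  M = 0;  N = 5*sqrt(2)/31

Compute the unit normal N̂(u, v) = (-12*u/sqrt(144*u^2 + 100*v^2 + 1), -10*v/sqrt(144*u^2 + 100*v^2 + 1), 1/sqrt(144*u^2 + 100*v^2 + 1)), and the second partials r_uu, r_uv, r_vv. Take dot products:
  L(u, v) = r_uu · N̂ = 12/sqrt(144*u^2 + 100*v^2 + 1),
  M(u, v) = r_uv · N̂ = 0,
  N(u, v) = r_vv · N̂ = 10/sqrt(144*u^2 + 100*v^2 + 1).
Evaluating at (u, v) = (-3, -5/2):
  L = 6*sqrt(2)/31, M = 0, N = 5*sqrt(2)/31.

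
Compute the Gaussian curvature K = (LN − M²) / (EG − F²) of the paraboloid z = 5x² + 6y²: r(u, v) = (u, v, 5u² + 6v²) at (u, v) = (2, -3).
K = 120/2879809

Coefficients of the first fundamental form: E = 100*u^2 + 1, F = 120*u*v, G = 144*v^2 + 1.
Coefficients of the second fundamental form: L = 10/sqrt(100*u^2 + 144*v^2 + 1), M = 0, N = 12/sqrt(100*u^2 + 144*v^2 + 1).
Assemble K = (LN − M²)/(EG − F²) = 120/(10000*u^4 + 28800*u^2*v^2 + 200*u^2 + 20736*v^4 + 288*v^2 + 1). At (u, v) = (2, -3): K = 120/2879809.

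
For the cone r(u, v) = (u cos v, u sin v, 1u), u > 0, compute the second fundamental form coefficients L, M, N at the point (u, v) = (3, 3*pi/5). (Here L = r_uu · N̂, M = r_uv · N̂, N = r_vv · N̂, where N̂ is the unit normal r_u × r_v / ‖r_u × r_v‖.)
L = 0;  M = 0;  N = 3*sqrt(2)/2

Compute the unit normal N̂(u, v) = (-sqrt(2)*u*cos(v)/(2*Abs(u)), -sqrt(2)*u*sin(v)/(2*Abs(u)), sqrt(2)*u/(2*Abs(u))), and the second partials r_uu, r_uv, r_vv. Take dot products:
  L(u, v) = r_uu · N̂ = 0,
  M(u, v) = r_uv · N̂ = 0,
  N(u, v) = r_vv · N̂ = sqrt(2)*u^2/(2*Abs(u)).
Evaluating at (u, v) = (3, 3*pi/5):
  L = 0, M = 0, N = 3*sqrt(2)/2.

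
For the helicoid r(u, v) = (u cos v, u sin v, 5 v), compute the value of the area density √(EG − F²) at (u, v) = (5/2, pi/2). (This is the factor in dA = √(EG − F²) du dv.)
√(EG − F²)|_{(5/2, pi/2)} = 5*sqrt(5)/2

E = 1, F = 0, G = u^2 + 25, so EG − F² = u^2 + 25. Taking the positive square root: √(EG − F²) = sqrt(u^2 + 25). At (u, v) = (5/2, pi/2): 5*sqrt(5)/2.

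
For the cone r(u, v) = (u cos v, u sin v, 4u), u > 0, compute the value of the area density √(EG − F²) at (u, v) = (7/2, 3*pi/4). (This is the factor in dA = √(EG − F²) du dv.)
√(EG − F²)|_{(7/2, 3*pi/4)} = 7*sqrt(17)/2

E = 17, F = 0, G = u^2, so EG − F² = 17*u^2. Taking the positive square root: √(EG − F²) = sqrt(17)*Abs(u). At (u, v) = (7/2, 3*pi/4): 7*sqrt(17)/2.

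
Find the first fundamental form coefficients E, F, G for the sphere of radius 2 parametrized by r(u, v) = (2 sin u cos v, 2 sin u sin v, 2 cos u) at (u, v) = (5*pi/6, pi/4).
E = 4;  F = 0;  G = 1

Partials: r_u = (2*cos(u)*cos(v), 2*sin(v)*cos(u), -2*sin(u)), r_v = (-2*sin(u)*sin(v), 2*sin(u)*cos(v), 0). As functions of (u, v):
  E = r_u · r_u = 4,
  F = r_u · r_v = 0,
  G = r_v · r_v = 4*sin(u)^2.
Evaluating at (u, v) = (5*pi/6, pi/4): E = 4, F = 0, G = 1.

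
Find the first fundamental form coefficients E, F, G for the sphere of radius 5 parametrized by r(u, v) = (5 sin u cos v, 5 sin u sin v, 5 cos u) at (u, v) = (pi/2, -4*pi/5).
E = 25;  F = 0;  G = 25

Partials: r_u = (5*cos(u)*cos(v), 5*sin(v)*cos(u), -5*sin(u)), r_v = (-5*sin(u)*sin(v), 5*sin(u)*cos(v), 0). As functions of (u, v):
  E = r_u · r_u = 25,
  F = r_u · r_v = 0,
  G = r_v · r_v = 25*sin(u)^2.
Evaluating at (u, v) = (pi/2, -4*pi/5): E = 25, F = 0, G = 25.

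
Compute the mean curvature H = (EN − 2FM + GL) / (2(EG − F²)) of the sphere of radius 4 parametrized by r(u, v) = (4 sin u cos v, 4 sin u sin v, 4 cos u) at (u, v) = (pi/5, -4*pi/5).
H = -1/4

With E = 16, F = 0, G = 16*sin(u)^2, L = -4*sin(u)/Abs(sin(u)), M = 0, N = -4*sin(u)^3/Abs(sin(u)), assemble
  H = (EN − 2FM + GL) / (2(EG − F²)) = -sin(u)/(4*Abs(sin(u))).
At (u, v) = (pi/5, -4*pi/5): H = -1/4.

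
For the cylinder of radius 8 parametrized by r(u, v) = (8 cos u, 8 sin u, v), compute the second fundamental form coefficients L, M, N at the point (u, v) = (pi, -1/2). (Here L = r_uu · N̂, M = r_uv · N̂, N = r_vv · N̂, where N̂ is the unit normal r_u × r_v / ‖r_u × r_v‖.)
L = -8;  M = 0;  N = 0

Compute the unit normal N̂(u, v) = (cos(u), sin(u), 0), and the second partials r_uu, r_uv, r_vv. Take dot products:
  L(u, v) = r_uu · N̂ = -8,
  M(u, v) = r_uv · N̂ = 0,
  N(u, v) = r_vv · N̂ = 0.
Evaluating at (u, v) = (pi, -1/2):
  L = -8, M = 0, N = 0.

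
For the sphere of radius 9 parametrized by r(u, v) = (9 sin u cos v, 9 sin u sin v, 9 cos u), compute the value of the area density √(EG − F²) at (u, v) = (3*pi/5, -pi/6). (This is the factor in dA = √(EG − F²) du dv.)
√(EG − F²)|_{(3*pi/5, -pi/6)} = 81*sqrt(2*sqrt(5) + 10)/4

E = 81, F = 0, G = 81*sin(u)^2, so EG − F² = 6561*sin(u)^2. Taking the positive square root: √(EG − F²) = 81*Abs(sin(u)). At (u, v) = (3*pi/5, -pi/6): 81*sqrt(2*sqrt(5) + 10)/4.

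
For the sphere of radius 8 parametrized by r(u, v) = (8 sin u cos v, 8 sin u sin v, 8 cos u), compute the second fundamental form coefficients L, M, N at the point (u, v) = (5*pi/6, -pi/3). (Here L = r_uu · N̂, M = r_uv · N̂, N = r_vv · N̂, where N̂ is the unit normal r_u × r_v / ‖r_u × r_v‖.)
L = -8;  M = 0;  N = -2

Compute the unit normal N̂(u, v) = (sin(u)^2*cos(v)/Abs(sin(u)), sin(u)^2*sin(v)/Abs(sin(u)), sin(2*u)/(2*Abs(sin(u)))), and the second partials r_uu, r_uv, r_vv. Take dot products:
  L(u, v) = r_uu · N̂ = -8*sin(u)/Abs(sin(u)),
  M(u, v) = r_uv · N̂ = 0,
  N(u, v) = r_vv · N̂ = -8*sin(u)^3/Abs(sin(u)).
Evaluating at (u, v) = (5*pi/6, -pi/3):
  L = -8, M = 0, N = -2.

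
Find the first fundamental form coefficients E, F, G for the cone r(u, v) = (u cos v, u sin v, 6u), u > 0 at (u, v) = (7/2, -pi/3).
E = 37;  F = 0;  G = 49/4

Partials: r_u = (cos(v), sin(v), 6), r_v = (-u*sin(v), u*cos(v), 0). As functions of (u, v):
  E = r_u · r_u = 37,
  F = r_u · r_v = 0,
  G = r_v · r_v = u^2.
Evaluating at (u, v) = (7/2, -pi/3): E = 37, F = 0, G = 49/4.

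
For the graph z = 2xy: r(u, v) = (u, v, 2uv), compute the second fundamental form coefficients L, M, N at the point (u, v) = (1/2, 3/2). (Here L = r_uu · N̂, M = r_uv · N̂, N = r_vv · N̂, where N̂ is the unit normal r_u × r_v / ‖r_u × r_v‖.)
L = 0;  M = 2*sqrt(11)/11;  N = 0

Compute the unit normal N̂(u, v) = (-2*v/sqrt(4*u^2 + 4*v^2 + 1), -2*u/sqrt(4*u^2 + 4*v^2 + 1), 1/sqrt(4*u^2 + 4*v^2 + 1)), and the second partials r_uu, r_uv, r_vv. Take dot products:
  L(u, v) = r_uu · N̂ = 0,
  M(u, v) = r_uv · N̂ = 2/sqrt(4*u^2 + 4*v^2 + 1),
  N(u, v) = r_vv · N̂ = 0.
Evaluating at (u, v) = (1/2, 3/2):
  L = 0, M = 2*sqrt(11)/11, N = 0.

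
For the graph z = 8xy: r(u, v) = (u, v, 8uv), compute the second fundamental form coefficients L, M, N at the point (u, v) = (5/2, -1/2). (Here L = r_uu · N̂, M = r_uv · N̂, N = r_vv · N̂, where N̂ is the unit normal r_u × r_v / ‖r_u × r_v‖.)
L = 0;  M = 8*sqrt(417)/417;  N = 0

Compute the unit normal N̂(u, v) = (-8*v/sqrt(64*u^2 + 64*v^2 + 1), -8*u/sqrt(64*u^2 + 64*v^2 + 1), 1/sqrt(64*u^2 + 64*v^2 + 1)), and the second partials r_uu, r_uv, r_vv. Take dot products:
  L(u, v) = r_uu · N̂ = 0,
  M(u, v) = r_uv · N̂ = 8/sqrt(64*u^2 + 64*v^2 + 1),
  N(u, v) = r_vv · N̂ = 0.
Evaluating at (u, v) = (5/2, -1/2):
  L = 0, M = 8*sqrt(417)/417, N = 0.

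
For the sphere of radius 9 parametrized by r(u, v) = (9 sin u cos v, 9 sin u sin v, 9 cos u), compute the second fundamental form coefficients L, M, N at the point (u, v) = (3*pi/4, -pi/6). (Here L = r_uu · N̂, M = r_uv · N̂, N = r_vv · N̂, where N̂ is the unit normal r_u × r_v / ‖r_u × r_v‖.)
L = -9;  M = 0;  N = -9/2

Compute the unit normal N̂(u, v) = (sin(u)^2*cos(v)/Abs(sin(u)), sin(u)^2*sin(v)/Abs(sin(u)), sin(2*u)/(2*Abs(sin(u)))), and the second partials r_uu, r_uv, r_vv. Take dot products:
  L(u, v) = r_uu · N̂ = -9*sin(u)/Abs(sin(u)),
  M(u, v) = r_uv · N̂ = 0,
  N(u, v) = r_vv · N̂ = -9*sin(u)^3/Abs(sin(u)).
Evaluating at (u, v) = (3*pi/4, -pi/6):
  L = -9, M = 0, N = -9/2.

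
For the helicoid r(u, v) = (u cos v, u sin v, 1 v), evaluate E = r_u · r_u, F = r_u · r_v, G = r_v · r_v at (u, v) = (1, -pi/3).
E = 1;  F = 0;  G = 2

Partials: r_u = (cos(v), sin(v), 0), r_v = (-u*sin(v), u*cos(v), 1). As functions of (u, v):
  E = r_u · r_u = 1,
  F = r_u · r_v = 0,
  G = r_v · r_v = u^2 + 1.
Evaluating at (u, v) = (1, -pi/3): E = 1, F = 0, G = 2.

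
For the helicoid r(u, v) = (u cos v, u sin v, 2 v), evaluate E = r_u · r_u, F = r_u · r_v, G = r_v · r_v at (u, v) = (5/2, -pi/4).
E = 1;  F = 0;  G = 41/4

Partials: r_u = (cos(v), sin(v), 0), r_v = (-u*sin(v), u*cos(v), 2). As functions of (u, v):
  E = r_u · r_u = 1,
  F = r_u · r_v = 0,
  G = r_v · r_v = u^2 + 4.
Evaluating at (u, v) = (5/2, -pi/4): E = 1, F = 0, G = 41/4.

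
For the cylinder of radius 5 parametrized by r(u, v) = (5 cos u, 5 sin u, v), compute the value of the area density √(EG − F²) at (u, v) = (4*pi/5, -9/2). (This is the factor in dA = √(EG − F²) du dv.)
√(EG − F²)|_{(4*pi/5, -9/2)} = 5

E = 25, F = 0, G = 1, so EG − F² = 25. Taking the positive square root: √(EG − F²) = 5. At (u, v) = (4*pi/5, -9/2): 5.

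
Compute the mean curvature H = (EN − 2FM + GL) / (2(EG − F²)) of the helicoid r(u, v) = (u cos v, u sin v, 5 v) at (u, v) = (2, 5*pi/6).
H = 0

With E = 1, F = 0, G = u^2 + 25, L = 0, M = -5/sqrt(u^2 + 25), N = 0, assemble
  H = (EN − 2FM + GL) / (2(EG − F²)) = 0.
At (u, v) = (2, 5*pi/6): H = 0.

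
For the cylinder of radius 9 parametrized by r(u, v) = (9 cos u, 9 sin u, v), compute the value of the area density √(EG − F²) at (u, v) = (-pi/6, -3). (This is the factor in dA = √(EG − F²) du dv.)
√(EG − F²)|_{(-pi/6, -3)} = 9

E = 81, F = 0, G = 1, so EG − F² = 81. Taking the positive square root: √(EG − F²) = 9. At (u, v) = (-pi/6, -3): 9.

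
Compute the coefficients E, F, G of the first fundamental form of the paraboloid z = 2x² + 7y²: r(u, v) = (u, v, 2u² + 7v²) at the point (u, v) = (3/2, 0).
E = 37;  F = 0;  G = 1

Partials: r_u = (1, 0, 4*u), r_v = (0, 1, 14*v). As functions of (u, v):
  E = r_u · r_u = 16*u^2 + 1,
  F = r_u · r_v = 56*u*v,
  G = r_v · r_v = 196*v^2 + 1.
Evaluating at (u, v) = (3/2, 0): E = 37, F = 0, G = 1.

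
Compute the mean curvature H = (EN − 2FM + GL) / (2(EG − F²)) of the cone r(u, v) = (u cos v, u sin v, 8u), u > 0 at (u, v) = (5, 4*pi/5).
H = 4*sqrt(65)/325

With E = 65, F = 0, G = u^2, L = 0, M = 0, N = 8*sqrt(65)*u^2/(65*Abs(u)), assemble
  H = (EN − 2FM + GL) / (2(EG − F²)) = 4*sqrt(65)/(65*Abs(u)).
At (u, v) = (5, 4*pi/5): H = 4*sqrt(65)/325.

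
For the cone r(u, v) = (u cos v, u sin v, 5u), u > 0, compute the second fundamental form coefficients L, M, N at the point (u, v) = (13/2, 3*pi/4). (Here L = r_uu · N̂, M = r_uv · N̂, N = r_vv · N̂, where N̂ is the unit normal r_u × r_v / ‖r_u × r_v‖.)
L = 0;  M = 0;  N = 5*sqrt(26)/4

Compute the unit normal N̂(u, v) = (-5*sqrt(26)*u*cos(v)/(26*Abs(u)), -5*sqrt(26)*u*sin(v)/(26*Abs(u)), sqrt(26)*u/(26*Abs(u))), and the second partials r_uu, r_uv, r_vv. Take dot products:
  L(u, v) = r_uu · N̂ = 0,
  M(u, v) = r_uv · N̂ = 0,
  N(u, v) = r_vv · N̂ = 5*sqrt(26)*u^2/(26*Abs(u)).
Evaluating at (u, v) = (13/2, 3*pi/4):
  L = 0, M = 0, N = 5*sqrt(26)/4.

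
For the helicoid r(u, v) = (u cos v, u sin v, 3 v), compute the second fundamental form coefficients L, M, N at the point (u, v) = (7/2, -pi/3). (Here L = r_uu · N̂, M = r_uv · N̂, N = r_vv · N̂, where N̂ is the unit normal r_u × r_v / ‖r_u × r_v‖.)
L = 0;  M = -6*sqrt(85)/85;  N = 0

Compute the unit normal N̂(u, v) = (3*sin(v)/sqrt(u^2 + 9), -3*cos(v)/sqrt(u^2 + 9), u/sqrt(u^2 + 9)), and the second partials r_uu, r_uv, r_vv. Take dot products:
  L(u, v) = r_uu · N̂ = 0,
  M(u, v) = r_uv · N̂ = -3/sqrt(u^2 + 9),
  N(u, v) = r_vv · N̂ = 0.
Evaluating at (u, v) = (7/2, -pi/3):
  L = 0, M = -6*sqrt(85)/85, N = 0.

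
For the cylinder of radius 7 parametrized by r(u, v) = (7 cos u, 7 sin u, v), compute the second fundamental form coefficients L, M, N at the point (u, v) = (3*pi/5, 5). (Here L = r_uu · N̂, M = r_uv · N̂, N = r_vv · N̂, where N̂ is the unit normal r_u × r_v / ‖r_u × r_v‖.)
L = -7;  M = 0;  N = 0

Compute the unit normal N̂(u, v) = (cos(u), sin(u), 0), and the second partials r_uu, r_uv, r_vv. Take dot products:
  L(u, v) = r_uu · N̂ = -7,
  M(u, v) = r_uv · N̂ = 0,
  N(u, v) = r_vv · N̂ = 0.
Evaluating at (u, v) = (3*pi/5, 5):
  L = -7, M = 0, N = 0.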